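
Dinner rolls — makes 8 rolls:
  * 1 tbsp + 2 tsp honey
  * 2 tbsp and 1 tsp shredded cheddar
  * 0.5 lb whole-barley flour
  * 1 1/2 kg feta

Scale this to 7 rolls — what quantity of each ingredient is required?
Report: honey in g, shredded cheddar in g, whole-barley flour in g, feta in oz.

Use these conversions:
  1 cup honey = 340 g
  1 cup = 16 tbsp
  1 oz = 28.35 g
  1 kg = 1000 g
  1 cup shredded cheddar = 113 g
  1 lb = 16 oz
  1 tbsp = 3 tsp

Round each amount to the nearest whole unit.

Scaling factor: 7/8 = 0.875.
honey: (1 tbsp + 2 tsp = 5/3 tbsp) × 7/8 ÷ 16 tbsp/cup × 340 g/cup ≈ 31 g
shredded cheddar: (2 tbsp + 1 tsp = 7/3 tbsp) × 7/8 ÷ 16 tbsp/cup × 113 g/cup ≈ 14 g
whole-barley flour: 0.5 lb × 7/8 × 16 oz/lb × 28.35 g/oz ≈ 198 g
feta: 1.5 kg × 7/8 × 1000 g/kg ÷ 28.35 g/oz ≈ 46 oz

honey: 31 g; shredded cheddar: 14 g; whole-barley flour: 198 g; feta: 46 oz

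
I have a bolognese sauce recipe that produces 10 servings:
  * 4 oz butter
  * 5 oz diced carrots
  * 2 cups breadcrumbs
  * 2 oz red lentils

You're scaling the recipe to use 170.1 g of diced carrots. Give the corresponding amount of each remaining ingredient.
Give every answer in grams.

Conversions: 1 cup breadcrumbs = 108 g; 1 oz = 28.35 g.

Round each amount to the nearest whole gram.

butter: 136 g; breadcrumbs: 259 g; red lentils: 68 g

The original recipe has 141.75 g of diced carrots, so the scaling factor is 170.1 ÷ 141.75 = 6/5 = 1.2.
butter: 4 oz × 6/5 × 28.35 g/oz ≈ 136 g
breadcrumbs: 2 cup × 6/5 × 108 g/cup ≈ 259 g
red lentils: 2 oz × 6/5 × 28.35 g/oz ≈ 68 g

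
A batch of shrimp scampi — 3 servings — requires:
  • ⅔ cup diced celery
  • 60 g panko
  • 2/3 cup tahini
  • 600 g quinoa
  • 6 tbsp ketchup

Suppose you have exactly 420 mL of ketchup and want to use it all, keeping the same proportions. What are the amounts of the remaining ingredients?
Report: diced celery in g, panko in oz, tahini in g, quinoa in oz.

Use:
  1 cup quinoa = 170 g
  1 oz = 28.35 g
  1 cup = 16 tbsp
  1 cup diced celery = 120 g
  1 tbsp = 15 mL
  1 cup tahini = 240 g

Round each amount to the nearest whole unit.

The original recipe has 90 mL of ketchup, so the scaling factor is 420 ÷ 90 = 14/3.
diced celery: 2/3 cup × 14/3 × 120 g/cup ≈ 373 g
panko: 60 g × 14/3 ÷ 28.35 g/oz ≈ 10 oz
tahini: 2/3 cup × 14/3 × 240 g/cup ≈ 747 g
quinoa: 600 g × 14/3 ÷ 28.35 g/oz ≈ 99 oz

diced celery: 373 g; panko: 10 oz; tahini: 747 g; quinoa: 99 oz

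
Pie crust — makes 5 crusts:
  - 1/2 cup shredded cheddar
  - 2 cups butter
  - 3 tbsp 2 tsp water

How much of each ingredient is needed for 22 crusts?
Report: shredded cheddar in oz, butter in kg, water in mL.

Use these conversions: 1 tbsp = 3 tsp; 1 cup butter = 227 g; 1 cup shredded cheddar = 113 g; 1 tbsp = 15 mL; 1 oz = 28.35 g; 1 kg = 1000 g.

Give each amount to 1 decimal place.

shredded cheddar: 8.8 oz; butter: 2.0 kg; water: 242.0 mL

Scaling factor: 22/5 = 4.4.
shredded cheddar: 0.5 cup × 22/5 × 113 g/cup ÷ 28.35 g/oz ≈ 8.8 oz
butter: 2 cup × 22/5 × 227 g/cup ÷ 1000 g/kg ≈ 2.0 kg
water: (3 tbsp + 2 tsp = 11/3 tbsp) × 22/5 × 15 mL/tbsp = 242.0 mL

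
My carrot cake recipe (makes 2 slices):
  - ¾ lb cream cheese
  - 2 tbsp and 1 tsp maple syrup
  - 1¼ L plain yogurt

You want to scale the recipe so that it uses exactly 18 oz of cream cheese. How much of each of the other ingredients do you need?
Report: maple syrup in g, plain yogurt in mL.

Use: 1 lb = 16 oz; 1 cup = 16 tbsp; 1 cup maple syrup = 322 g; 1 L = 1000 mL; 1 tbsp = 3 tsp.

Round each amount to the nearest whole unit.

The original recipe has 12 oz of cream cheese, so the scaling factor is 18 ÷ 12 = 3/2 = 1.5.
maple syrup: (2 tbsp + 1 tsp = 7/3 tbsp) × 3/2 ÷ 16 tbsp/cup × 322 g/cup ≈ 70 g
plain yogurt: 1.25 L × 3/2 × 1000 mL/L = 1875 mL

maple syrup: 70 g; plain yogurt: 1875 mL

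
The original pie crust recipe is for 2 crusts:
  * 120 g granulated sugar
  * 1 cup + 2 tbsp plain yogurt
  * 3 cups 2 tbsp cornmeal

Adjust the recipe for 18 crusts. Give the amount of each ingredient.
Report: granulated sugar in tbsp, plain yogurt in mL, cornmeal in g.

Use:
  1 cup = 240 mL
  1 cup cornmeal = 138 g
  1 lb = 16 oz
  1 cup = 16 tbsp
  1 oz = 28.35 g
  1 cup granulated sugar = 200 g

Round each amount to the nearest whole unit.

granulated sugar: 86 tbsp; plain yogurt: 2430 mL; cornmeal: 3881 g

Scaling factor: 18/2 = 9.
granulated sugar: 120 g × 9 ÷ 200 g/cup × 16 tbsp/cup ≈ 86 tbsp
plain yogurt: (1 cup + 2 tbsp = 1.125 cup) × 9 × 240 mL/cup = 2430 mL
cornmeal: (3 cup + 2 tbsp = 3.125 cup) × 9 × 138 g/cup ≈ 3881 g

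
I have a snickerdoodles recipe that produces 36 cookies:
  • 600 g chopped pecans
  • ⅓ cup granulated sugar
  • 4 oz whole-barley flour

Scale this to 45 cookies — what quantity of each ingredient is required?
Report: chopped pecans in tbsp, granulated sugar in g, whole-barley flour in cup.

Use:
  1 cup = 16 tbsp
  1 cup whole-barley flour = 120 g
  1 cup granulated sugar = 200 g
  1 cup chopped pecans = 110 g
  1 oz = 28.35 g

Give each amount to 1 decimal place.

Scaling factor: 45/36 = 5/4 = 1.25.
chopped pecans: 600 g × 5/4 ÷ 110 g/cup × 16 tbsp/cup ≈ 109.1 tbsp
granulated sugar: 1/3 cup × 5/4 × 200 g/cup ≈ 83.3 g
whole-barley flour: 4 oz × 5/4 × 28.35 g/oz ÷ 120 g/cup ≈ 1.2 cup

chopped pecans: 109.1 tbsp; granulated sugar: 83.3 g; whole-barley flour: 1.2 cup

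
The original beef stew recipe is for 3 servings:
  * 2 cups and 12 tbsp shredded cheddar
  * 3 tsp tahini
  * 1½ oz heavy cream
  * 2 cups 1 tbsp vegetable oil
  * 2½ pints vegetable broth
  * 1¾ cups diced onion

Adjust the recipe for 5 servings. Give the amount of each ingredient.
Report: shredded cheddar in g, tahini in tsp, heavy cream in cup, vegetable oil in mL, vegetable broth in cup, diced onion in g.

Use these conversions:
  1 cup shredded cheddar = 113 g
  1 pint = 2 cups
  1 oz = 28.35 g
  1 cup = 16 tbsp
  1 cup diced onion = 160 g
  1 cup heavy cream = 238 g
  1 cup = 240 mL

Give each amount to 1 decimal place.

shredded cheddar: 517.9 g; tahini: 5.0 tsp; heavy cream: 0.3 cup; vegetable oil: 825.0 mL; vegetable broth: 8.3 cup; diced onion: 466.7 g

Scaling factor: 5/3.
shredded cheddar: (2 cup + 12 tbsp = 2.75 cup) × 5/3 × 113 g/cup ≈ 517.9 g
tahini: 3 tsp × 5/3 = 5.0 tsp
heavy cream: 1.5 oz × 5/3 × 28.35 g/oz ÷ 238 g/cup ≈ 0.3 cup
vegetable oil: (2 cup + 1 tbsp = 2.0625 cup) × 5/3 × 240 mL/cup = 825.0 mL
vegetable broth: 2.5 pint × 5/3 × 2 cup/pint ≈ 8.3 cup
diced onion: 1.75 cup × 5/3 × 160 g/cup ≈ 466.7 g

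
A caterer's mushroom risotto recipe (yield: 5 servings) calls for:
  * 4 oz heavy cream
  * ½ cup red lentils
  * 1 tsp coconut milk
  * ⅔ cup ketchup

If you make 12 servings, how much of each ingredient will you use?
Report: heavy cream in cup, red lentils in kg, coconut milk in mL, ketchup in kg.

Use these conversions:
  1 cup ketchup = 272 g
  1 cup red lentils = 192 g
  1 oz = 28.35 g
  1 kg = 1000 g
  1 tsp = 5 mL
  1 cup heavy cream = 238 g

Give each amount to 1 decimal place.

heavy cream: 1.1 cup; red lentils: 0.2 kg; coconut milk: 12.0 mL; ketchup: 0.4 kg

Scaling factor: 12/5 = 2.4.
heavy cream: 4 oz × 12/5 × 28.35 g/oz ÷ 238 g/cup ≈ 1.1 cup
red lentils: 0.5 cup × 12/5 × 192 g/cup ÷ 1000 g/kg ≈ 0.2 kg
coconut milk: 1 tsp × 12/5 × 5 mL/tsp = 12.0 mL
ketchup: 2/3 cup × 12/5 × 272 g/cup ÷ 1000 g/kg ≈ 0.4 kg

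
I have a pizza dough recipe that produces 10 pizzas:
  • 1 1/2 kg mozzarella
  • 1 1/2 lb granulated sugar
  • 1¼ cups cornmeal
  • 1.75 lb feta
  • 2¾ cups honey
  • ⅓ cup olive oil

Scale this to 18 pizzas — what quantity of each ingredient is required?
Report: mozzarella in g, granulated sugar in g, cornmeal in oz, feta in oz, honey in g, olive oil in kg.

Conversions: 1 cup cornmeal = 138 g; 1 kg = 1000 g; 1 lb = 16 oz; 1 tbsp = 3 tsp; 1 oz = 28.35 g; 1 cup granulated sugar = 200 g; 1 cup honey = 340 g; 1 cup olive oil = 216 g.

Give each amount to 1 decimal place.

Scaling factor: 18/10 = 9/5 = 1.8.
mozzarella: 1.5 kg × 9/5 × 1000 g/kg = 2700.0 g
granulated sugar: 1.5 lb × 9/5 × 16 oz/lb × 28.35 g/oz ≈ 1224.7 g
cornmeal: 1.25 cup × 9/5 × 138 g/cup ÷ 28.35 g/oz ≈ 11.0 oz
feta: 1.75 lb × 9/5 × 16 oz/lb = 50.4 oz
honey: 2.75 cup × 9/5 × 340 g/cup = 1683.0 g
olive oil: 1/3 cup × 9/5 × 216 g/cup ÷ 1000 g/kg ≈ 0.1 kg

mozzarella: 2700.0 g; granulated sugar: 1224.7 g; cornmeal: 11.0 oz; feta: 50.4 oz; honey: 1683.0 g; olive oil: 0.1 kg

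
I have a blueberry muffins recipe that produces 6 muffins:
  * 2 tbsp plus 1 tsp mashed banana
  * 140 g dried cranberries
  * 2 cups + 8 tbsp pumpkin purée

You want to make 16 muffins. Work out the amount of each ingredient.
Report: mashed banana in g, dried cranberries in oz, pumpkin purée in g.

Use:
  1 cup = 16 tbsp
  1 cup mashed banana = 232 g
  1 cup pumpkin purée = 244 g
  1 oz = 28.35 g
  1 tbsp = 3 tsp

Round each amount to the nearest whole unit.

mashed banana: 90 g; dried cranberries: 13 oz; pumpkin purée: 1627 g

Scaling factor: 16/6 = 8/3.
mashed banana: (2 tbsp + 1 tsp = 7/3 tbsp) × 8/3 ÷ 16 tbsp/cup × 232 g/cup ≈ 90 g
dried cranberries: 140 g × 8/3 ÷ 28.35 g/oz ≈ 13 oz
pumpkin purée: (2 cup + 8 tbsp = 2.5 cup) × 8/3 × 244 g/cup ≈ 1627 g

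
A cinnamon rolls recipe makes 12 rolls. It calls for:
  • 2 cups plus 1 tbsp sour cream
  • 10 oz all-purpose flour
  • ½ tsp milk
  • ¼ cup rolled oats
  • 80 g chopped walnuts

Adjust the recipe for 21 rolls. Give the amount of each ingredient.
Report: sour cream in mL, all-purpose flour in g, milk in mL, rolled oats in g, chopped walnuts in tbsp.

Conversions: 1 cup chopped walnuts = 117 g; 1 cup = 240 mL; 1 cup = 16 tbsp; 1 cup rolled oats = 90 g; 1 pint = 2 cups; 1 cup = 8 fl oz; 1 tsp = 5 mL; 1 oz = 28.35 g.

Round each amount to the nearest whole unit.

sour cream: 866 mL; all-purpose flour: 496 g; milk: 4 mL; rolled oats: 39 g; chopped walnuts: 19 tbsp

Scaling factor: 21/12 = 7/4 = 1.75.
sour cream: (2 cup + 1 tbsp = 2.0625 cup) × 7/4 × 240 mL/cup ≈ 866 mL
all-purpose flour: 10 oz × 7/4 × 28.35 g/oz ≈ 496 g
milk: 0.5 tsp × 7/4 × 5 mL/tsp ≈ 4 mL
rolled oats: 0.25 cup × 7/4 × 90 g/cup ≈ 39 g
chopped walnuts: 80 g × 7/4 ÷ 117 g/cup × 16 tbsp/cup ≈ 19 tbsp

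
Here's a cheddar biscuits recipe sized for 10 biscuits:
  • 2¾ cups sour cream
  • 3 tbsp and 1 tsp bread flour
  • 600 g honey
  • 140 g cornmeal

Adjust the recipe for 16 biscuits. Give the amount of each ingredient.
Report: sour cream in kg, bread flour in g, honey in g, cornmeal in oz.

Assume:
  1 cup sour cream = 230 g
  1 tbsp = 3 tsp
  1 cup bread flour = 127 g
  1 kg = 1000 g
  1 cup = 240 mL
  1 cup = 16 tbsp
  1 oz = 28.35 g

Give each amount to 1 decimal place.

sour cream: 1.0 kg; bread flour: 42.3 g; honey: 960.0 g; cornmeal: 7.9 oz

Scaling factor: 16/10 = 8/5 = 1.6.
sour cream: 2.75 cup × 8/5 × 230 g/cup ÷ 1000 g/kg ≈ 1.0 kg
bread flour: (3 tbsp + 1 tsp = 10/3 tbsp) × 8/5 ÷ 16 tbsp/cup × 127 g/cup ≈ 42.3 g
honey: 600 g × 8/5 = 960.0 g
cornmeal: 140 g × 8/5 ÷ 28.35 g/oz ≈ 7.9 oz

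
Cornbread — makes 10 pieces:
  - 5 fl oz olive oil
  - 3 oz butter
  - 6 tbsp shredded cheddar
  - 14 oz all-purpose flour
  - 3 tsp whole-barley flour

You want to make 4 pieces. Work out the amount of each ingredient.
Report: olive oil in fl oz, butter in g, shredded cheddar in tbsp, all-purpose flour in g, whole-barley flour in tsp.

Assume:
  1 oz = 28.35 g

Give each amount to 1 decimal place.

Scaling factor: 4/10 = 2/5 = 0.4.
olive oil: 5 fl oz × 2/5 = 2.0 fl oz
butter: 3 oz × 2/5 × 28.35 g/oz ≈ 34.0 g
shredded cheddar: 6 tbsp × 2/5 = 2.4 tbsp
all-purpose flour: 14 oz × 2/5 × 28.35 g/oz ≈ 158.8 g
whole-barley flour: 3 tsp × 2/5 = 1.2 tsp

olive oil: 2.0 fl oz; butter: 34.0 g; shredded cheddar: 2.4 tbsp; all-purpose flour: 158.8 g; whole-barley flour: 1.2 tsp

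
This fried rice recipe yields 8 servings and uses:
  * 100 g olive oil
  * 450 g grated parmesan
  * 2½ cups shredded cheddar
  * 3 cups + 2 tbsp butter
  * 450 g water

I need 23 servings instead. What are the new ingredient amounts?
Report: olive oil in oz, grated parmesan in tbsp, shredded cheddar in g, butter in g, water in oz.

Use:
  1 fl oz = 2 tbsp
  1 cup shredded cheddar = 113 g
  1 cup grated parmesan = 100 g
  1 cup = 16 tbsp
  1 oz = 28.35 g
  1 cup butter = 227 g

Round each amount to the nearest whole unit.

olive oil: 10 oz; grated parmesan: 207 tbsp; shredded cheddar: 812 g; butter: 2039 g; water: 46 oz

Scaling factor: 23/8 = 2.875.
olive oil: 100 g × 23/8 ÷ 28.35 g/oz ≈ 10 oz
grated parmesan: 450 g × 23/8 ÷ 100 g/cup × 16 tbsp/cup = 207 tbsp
shredded cheddar: 2.5 cup × 23/8 × 113 g/cup ≈ 812 g
butter: (3 cup + 2 tbsp = 3.125 cup) × 23/8 × 227 g/cup ≈ 2039 g
water: 450 g × 23/8 ÷ 28.35 g/oz ≈ 46 oz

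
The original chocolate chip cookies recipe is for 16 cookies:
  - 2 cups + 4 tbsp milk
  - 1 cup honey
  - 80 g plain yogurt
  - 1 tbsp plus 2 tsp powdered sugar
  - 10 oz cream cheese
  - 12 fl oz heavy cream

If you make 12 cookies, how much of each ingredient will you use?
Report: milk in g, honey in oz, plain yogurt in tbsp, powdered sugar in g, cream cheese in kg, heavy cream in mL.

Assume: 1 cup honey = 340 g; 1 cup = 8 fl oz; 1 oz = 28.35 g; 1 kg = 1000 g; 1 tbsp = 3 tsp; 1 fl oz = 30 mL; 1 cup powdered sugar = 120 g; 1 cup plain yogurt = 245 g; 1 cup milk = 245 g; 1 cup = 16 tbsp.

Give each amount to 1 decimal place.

milk: 413.4 g; honey: 9.0 oz; plain yogurt: 3.9 tbsp; powdered sugar: 9.4 g; cream cheese: 0.2 kg; heavy cream: 270.0 mL

Scaling factor: 12/16 = 3/4 = 0.75.
milk: (2 cup + 4 tbsp = 2.25 cup) × 3/4 × 245 g/cup ≈ 413.4 g
honey: 1 cup × 3/4 × 340 g/cup ÷ 28.35 g/oz ≈ 9.0 oz
plain yogurt: 80 g × 3/4 ÷ 245 g/cup × 16 tbsp/cup ≈ 3.9 tbsp
powdered sugar: (1 tbsp + 2 tsp = 5/3 tbsp) × 3/4 ÷ 16 tbsp/cup × 120 g/cup ≈ 9.4 g
cream cheese: 10 oz × 3/4 × 28.35 g/oz ÷ 1000 g/kg ≈ 0.2 kg
heavy cream: 12 fl oz × 3/4 × 30 mL/fl oz = 270.0 mL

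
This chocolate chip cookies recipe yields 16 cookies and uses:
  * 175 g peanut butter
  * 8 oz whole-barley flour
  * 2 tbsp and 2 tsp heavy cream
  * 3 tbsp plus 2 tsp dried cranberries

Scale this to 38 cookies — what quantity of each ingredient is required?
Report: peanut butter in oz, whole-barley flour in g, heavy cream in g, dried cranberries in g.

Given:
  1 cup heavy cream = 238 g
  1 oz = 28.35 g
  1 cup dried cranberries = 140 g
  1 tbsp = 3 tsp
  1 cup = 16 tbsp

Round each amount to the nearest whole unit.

peanut butter: 15 oz; whole-barley flour: 539 g; heavy cream: 94 g; dried cranberries: 76 g

Scaling factor: 38/16 = 19/8 = 2.375.
peanut butter: 175 g × 19/8 ÷ 28.35 g/oz ≈ 15 oz
whole-barley flour: 8 oz × 19/8 × 28.35 g/oz ≈ 539 g
heavy cream: (2 tbsp + 2 tsp = 8/3 tbsp) × 19/8 ÷ 16 tbsp/cup × 238 g/cup ≈ 94 g
dried cranberries: (3 tbsp + 2 tsp = 11/3 tbsp) × 19/8 ÷ 16 tbsp/cup × 140 g/cup ≈ 76 g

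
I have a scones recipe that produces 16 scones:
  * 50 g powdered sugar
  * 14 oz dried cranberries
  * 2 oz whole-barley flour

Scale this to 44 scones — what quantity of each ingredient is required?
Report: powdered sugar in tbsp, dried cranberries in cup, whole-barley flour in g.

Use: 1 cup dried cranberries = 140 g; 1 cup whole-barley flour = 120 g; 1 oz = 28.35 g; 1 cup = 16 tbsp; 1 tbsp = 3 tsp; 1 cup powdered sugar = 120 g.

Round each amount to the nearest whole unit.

powdered sugar: 18 tbsp; dried cranberries: 8 cup; whole-barley flour: 156 g

Scaling factor: 44/16 = 11/4 = 2.75.
powdered sugar: 50 g × 11/4 ÷ 120 g/cup × 16 tbsp/cup ≈ 18 tbsp
dried cranberries: 14 oz × 11/4 × 28.35 g/oz ÷ 140 g/cup ≈ 8 cup
whole-barley flour: 2 oz × 11/4 × 28.35 g/oz ≈ 156 g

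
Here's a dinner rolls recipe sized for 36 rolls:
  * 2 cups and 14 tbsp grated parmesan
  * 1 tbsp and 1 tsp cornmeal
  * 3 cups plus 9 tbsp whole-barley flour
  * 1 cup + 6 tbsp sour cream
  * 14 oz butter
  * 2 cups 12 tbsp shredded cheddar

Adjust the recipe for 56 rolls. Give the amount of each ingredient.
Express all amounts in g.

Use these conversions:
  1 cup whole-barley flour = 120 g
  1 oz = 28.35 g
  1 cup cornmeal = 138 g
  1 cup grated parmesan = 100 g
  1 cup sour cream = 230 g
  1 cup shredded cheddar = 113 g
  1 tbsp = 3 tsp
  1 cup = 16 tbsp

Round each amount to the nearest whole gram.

Scaling factor: 56/36 = 14/9.
grated parmesan: (2 cup + 14 tbsp = 2.875 cup) × 14/9 × 100 g/cup ≈ 447 g
cornmeal: (1 tbsp + 1 tsp = 4/3 tbsp) × 14/9 ÷ 16 tbsp/cup × 138 g/cup ≈ 18 g
whole-barley flour: (3 cup + 9 tbsp = 3.5625 cup) × 14/9 × 120 g/cup = 665 g
sour cream: (1 cup + 6 tbsp = 1.375 cup) × 14/9 × 230 g/cup ≈ 492 g
butter: 14 oz × 14/9 × 28.35 g/oz ≈ 617 g
shredded cheddar: (2 cup + 12 tbsp = 2.75 cup) × 14/9 × 113 g/cup ≈ 483 g

grated parmesan: 447 g; cornmeal: 18 g; whole-barley flour: 665 g; sour cream: 492 g; butter: 617 g; shredded cheddar: 483 g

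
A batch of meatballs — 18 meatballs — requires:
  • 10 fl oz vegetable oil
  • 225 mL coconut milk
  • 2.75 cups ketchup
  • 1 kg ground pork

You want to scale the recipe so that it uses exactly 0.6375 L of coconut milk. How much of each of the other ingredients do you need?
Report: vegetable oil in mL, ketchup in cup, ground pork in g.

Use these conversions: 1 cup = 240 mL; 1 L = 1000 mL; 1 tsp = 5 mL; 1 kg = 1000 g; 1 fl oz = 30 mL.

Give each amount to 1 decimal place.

The original recipe has 0.225 L of coconut milk, so the scaling factor is 0.6375 ÷ 0.225 = 17/6.
vegetable oil: 10 fl oz × 17/6 × 30 mL/fl oz = 850.0 mL
ketchup: 2.75 cup × 17/6 ≈ 7.8 cup
ground pork: 1 kg × 17/6 × 1000 g/kg ≈ 2833.3 g

vegetable oil: 850.0 mL; ketchup: 7.8 cup; ground pork: 2833.3 g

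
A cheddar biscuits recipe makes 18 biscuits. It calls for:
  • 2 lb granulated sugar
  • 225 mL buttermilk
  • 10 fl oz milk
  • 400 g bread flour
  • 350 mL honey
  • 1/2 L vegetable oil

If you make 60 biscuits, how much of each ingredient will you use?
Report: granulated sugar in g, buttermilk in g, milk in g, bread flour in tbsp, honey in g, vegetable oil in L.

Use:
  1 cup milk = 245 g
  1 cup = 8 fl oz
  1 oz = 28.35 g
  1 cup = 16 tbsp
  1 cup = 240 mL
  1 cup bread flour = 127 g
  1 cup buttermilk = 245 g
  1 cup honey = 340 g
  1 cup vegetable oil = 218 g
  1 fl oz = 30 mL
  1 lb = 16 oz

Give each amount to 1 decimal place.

Scaling factor: 60/18 = 10/3.
granulated sugar: 2 lb × 10/3 × 16 oz/lb × 28.35 g/oz = 3024.0 g
buttermilk: 225 mL × 10/3 ÷ 240 mL/cup × 245 g/cup ≈ 765.6 g
milk: 10 fl oz × 10/3 ÷ 8 fl oz/cup × 245 g/cup ≈ 1020.8 g
bread flour: 400 g × 10/3 ÷ 127 g/cup × 16 tbsp/cup ≈ 168.0 tbsp
honey: 350 mL × 10/3 ÷ 240 mL/cup × 340 g/cup ≈ 1652.8 g
vegetable oil: 0.5 L × 10/3 ≈ 1.7 L

granulated sugar: 3024.0 g; buttermilk: 765.6 g; milk: 1020.8 g; bread flour: 168.0 tbsp; honey: 1652.8 g; vegetable oil: 1.7 L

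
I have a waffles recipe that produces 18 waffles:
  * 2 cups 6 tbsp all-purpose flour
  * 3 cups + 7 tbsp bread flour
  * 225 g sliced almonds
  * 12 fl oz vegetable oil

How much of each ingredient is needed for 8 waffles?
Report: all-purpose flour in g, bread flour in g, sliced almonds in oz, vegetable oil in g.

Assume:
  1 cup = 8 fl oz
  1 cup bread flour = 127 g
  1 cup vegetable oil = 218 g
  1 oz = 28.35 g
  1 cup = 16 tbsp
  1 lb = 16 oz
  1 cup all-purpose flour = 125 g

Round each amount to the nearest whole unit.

Scaling factor: 8/18 = 4/9.
all-purpose flour: (2 cup + 6 tbsp = 2.375 cup) × 4/9 × 125 g/cup ≈ 132 g
bread flour: (3 cup + 7 tbsp = 3.4375 cup) × 4/9 × 127 g/cup ≈ 194 g
sliced almonds: 225 g × 4/9 ÷ 28.35 g/oz ≈ 4 oz
vegetable oil: 12 fl oz × 4/9 ÷ 8 fl oz/cup × 218 g/cup ≈ 145 g

all-purpose flour: 132 g; bread flour: 194 g; sliced almonds: 4 oz; vegetable oil: 145 g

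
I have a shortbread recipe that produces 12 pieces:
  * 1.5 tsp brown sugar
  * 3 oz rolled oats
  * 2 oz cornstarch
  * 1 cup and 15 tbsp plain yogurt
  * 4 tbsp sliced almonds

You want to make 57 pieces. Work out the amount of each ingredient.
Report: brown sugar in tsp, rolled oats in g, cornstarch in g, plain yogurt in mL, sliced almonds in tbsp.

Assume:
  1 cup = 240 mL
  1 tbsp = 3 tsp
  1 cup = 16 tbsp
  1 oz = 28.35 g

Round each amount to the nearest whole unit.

brown sugar: 7 tsp; rolled oats: 404 g; cornstarch: 269 g; plain yogurt: 2209 mL; sliced almonds: 19 tbsp

Scaling factor: 57/12 = 19/4 = 4.75.
brown sugar: 1.5 tsp × 19/4 ≈ 7 tsp
rolled oats: 3 oz × 19/4 × 28.35 g/oz ≈ 404 g
cornstarch: 2 oz × 19/4 × 28.35 g/oz ≈ 269 g
plain yogurt: (1 cup + 15 tbsp = 1.9375 cup) × 19/4 × 240 mL/cup ≈ 2209 mL
sliced almonds: 4 tbsp × 19/4 = 19 tbsp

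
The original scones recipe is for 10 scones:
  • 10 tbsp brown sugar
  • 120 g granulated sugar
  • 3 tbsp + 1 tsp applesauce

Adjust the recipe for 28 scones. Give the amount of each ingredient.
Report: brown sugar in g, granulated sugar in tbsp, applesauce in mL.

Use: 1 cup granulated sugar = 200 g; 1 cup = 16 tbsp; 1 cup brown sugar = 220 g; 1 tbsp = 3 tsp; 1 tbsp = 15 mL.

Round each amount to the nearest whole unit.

Scaling factor: 28/10 = 14/5 = 2.8.
brown sugar: 10 tbsp × 14/5 ÷ 16 tbsp/cup × 220 g/cup = 385 g
granulated sugar: 120 g × 14/5 ÷ 200 g/cup × 16 tbsp/cup ≈ 27 tbsp
applesauce: (3 tbsp + 1 tsp = 10/3 tbsp) × 14/5 × 15 mL/tbsp = 140 mL

brown sugar: 385 g; granulated sugar: 27 tbsp; applesauce: 140 mL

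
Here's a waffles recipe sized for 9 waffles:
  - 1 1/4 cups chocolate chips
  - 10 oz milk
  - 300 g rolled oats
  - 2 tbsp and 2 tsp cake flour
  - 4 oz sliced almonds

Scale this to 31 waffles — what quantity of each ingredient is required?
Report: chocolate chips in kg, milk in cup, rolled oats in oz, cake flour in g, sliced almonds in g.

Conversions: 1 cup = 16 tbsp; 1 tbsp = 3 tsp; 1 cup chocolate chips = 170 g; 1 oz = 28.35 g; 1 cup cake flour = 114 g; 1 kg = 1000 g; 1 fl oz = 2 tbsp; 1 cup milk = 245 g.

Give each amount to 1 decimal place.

chocolate chips: 0.7 kg; milk: 4.0 cup; rolled oats: 36.4 oz; cake flour: 65.4 g; sliced almonds: 390.6 g

Scaling factor: 31/9.
chocolate chips: 1.25 cup × 31/9 × 170 g/cup ÷ 1000 g/kg ≈ 0.7 kg
milk: 10 oz × 31/9 × 28.35 g/oz ÷ 245 g/cup ≈ 4.0 cup
rolled oats: 300 g × 31/9 ÷ 28.35 g/oz ≈ 36.4 oz
cake flour: (2 tbsp + 2 tsp = 8/3 tbsp) × 31/9 ÷ 16 tbsp/cup × 114 g/cup ≈ 65.4 g
sliced almonds: 4 oz × 31/9 × 28.35 g/oz = 390.6 g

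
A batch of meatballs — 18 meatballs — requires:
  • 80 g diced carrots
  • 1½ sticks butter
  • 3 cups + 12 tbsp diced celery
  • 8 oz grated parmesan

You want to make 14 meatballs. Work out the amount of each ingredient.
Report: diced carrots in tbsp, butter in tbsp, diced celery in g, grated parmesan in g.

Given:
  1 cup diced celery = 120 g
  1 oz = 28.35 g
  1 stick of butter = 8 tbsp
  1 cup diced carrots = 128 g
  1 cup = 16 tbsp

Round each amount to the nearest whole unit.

Scaling factor: 14/18 = 7/9.
diced carrots: 80 g × 7/9 ÷ 128 g/cup × 16 tbsp/cup ≈ 8 tbsp
butter: 1.5 stick × 7/9 × 8 tbsp/stick ≈ 9 tbsp
diced celery: (3 cup + 12 tbsp = 3.75 cup) × 7/9 × 120 g/cup = 350 g
grated parmesan: 8 oz × 7/9 × 28.35 g/oz ≈ 176 g

diced carrots: 8 tbsp; butter: 9 tbsp; diced celery: 350 g; grated parmesan: 176 g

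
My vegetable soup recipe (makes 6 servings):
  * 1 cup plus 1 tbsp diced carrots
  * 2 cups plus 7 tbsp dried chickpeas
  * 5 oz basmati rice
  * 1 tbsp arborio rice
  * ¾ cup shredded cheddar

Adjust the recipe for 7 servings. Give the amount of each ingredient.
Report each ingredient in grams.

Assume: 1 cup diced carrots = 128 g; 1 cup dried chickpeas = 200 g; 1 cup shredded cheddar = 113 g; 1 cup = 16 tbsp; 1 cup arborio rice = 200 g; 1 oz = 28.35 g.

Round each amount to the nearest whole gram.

Scaling factor: 7/6.
diced carrots: (1 cup + 1 tbsp = 1.0625 cup) × 7/6 × 128 g/cup ≈ 159 g
dried chickpeas: (2 cup + 7 tbsp = 2.4375 cup) × 7/6 × 200 g/cup ≈ 569 g
basmati rice: 5 oz × 7/6 × 28.35 g/oz ≈ 165 g
arborio rice: 1 tbsp × 7/6 ÷ 16 tbsp/cup × 200 g/cup ≈ 15 g
shredded cheddar: 0.75 cup × 7/6 × 113 g/cup ≈ 99 g

diced carrots: 159 g; dried chickpeas: 569 g; basmati rice: 165 g; arborio rice: 15 g; shredded cheddar: 99 g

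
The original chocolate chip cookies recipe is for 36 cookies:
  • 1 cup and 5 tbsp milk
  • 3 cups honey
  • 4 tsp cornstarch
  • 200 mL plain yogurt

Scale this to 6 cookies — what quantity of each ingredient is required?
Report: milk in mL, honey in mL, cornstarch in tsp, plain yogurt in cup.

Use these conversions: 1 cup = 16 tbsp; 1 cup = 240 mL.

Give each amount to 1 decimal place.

Scaling factor: 6/36 = 1/6.
milk: (1 cup + 5 tbsp = 1.3125 cup) × 1/6 × 240 mL/cup = 52.5 mL
honey: 3 cup × 1/6 × 240 mL/cup = 120.0 mL
cornstarch: 4 tsp × 1/6 ≈ 0.7 tsp
plain yogurt: 200 mL × 1/6 ÷ 240 mL/cup ≈ 0.1 cup

milk: 52.5 mL; honey: 120.0 mL; cornstarch: 0.7 tsp; plain yogurt: 0.1 cup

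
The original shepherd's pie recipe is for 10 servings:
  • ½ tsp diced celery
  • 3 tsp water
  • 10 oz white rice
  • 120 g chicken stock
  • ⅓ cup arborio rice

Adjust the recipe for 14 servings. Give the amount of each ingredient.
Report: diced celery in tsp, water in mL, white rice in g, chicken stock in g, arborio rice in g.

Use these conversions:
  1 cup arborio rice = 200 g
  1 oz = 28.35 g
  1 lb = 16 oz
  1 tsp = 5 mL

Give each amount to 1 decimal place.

Scaling factor: 14/10 = 7/5 = 1.4.
diced celery: 0.5 tsp × 7/5 = 0.7 tsp
water: 3 tsp × 7/5 × 5 mL/tsp = 21.0 mL
white rice: 10 oz × 7/5 × 28.35 g/oz = 396.9 g
chicken stock: 120 g × 7/5 = 168.0 g
arborio rice: 1/3 cup × 7/5 × 200 g/cup ≈ 93.3 g

diced celery: 0.7 tsp; water: 21.0 mL; white rice: 396.9 g; chicken stock: 168.0 g; arborio rice: 93.3 g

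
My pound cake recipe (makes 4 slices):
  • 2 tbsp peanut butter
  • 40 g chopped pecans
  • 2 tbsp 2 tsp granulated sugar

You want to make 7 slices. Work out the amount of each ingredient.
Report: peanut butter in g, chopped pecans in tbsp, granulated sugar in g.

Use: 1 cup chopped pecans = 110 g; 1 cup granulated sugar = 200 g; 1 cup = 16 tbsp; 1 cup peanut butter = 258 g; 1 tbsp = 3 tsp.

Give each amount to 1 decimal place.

peanut butter: 56.4 g; chopped pecans: 10.2 tbsp; granulated sugar: 58.3 g

Scaling factor: 7/4 = 1.75.
peanut butter: 2 tbsp × 7/4 ÷ 16 tbsp/cup × 258 g/cup ≈ 56.4 g
chopped pecans: 40 g × 7/4 ÷ 110 g/cup × 16 tbsp/cup ≈ 10.2 tbsp
granulated sugar: (2 tbsp + 2 tsp = 8/3 tbsp) × 7/4 ÷ 16 tbsp/cup × 200 g/cup ≈ 58.3 g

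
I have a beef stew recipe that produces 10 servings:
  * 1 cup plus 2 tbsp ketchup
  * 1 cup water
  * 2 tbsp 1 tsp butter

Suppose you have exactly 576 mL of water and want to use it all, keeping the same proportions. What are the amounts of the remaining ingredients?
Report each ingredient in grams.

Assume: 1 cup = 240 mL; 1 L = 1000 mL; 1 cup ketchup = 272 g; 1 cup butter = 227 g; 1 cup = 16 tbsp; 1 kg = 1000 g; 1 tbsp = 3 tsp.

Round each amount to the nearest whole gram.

ketchup: 734 g; butter: 79 g

The original recipe has 240 mL of water, so the scaling factor is 576 ÷ 240 = 12/5 = 2.4.
ketchup: (1 cup + 2 tbsp = 1.125 cup) × 12/5 × 272 g/cup ≈ 734 g
butter: (2 tbsp + 1 tsp = 7/3 tbsp) × 12/5 ÷ 16 tbsp/cup × 227 g/cup ≈ 79 g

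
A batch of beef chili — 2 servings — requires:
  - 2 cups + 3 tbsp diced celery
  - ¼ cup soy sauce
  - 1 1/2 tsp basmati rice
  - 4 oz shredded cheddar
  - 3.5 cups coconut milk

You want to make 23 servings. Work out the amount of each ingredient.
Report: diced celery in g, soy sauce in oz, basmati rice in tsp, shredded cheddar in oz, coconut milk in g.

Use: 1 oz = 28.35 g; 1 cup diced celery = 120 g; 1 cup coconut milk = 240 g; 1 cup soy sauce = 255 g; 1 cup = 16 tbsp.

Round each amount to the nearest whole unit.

Scaling factor: 23/2 = 11.5.
diced celery: (2 cup + 3 tbsp = 2.1875 cup) × 23/2 × 120 g/cup ≈ 3019 g
soy sauce: 0.25 cup × 23/2 × 255 g/cup ÷ 28.35 g/oz ≈ 26 oz
basmati rice: 1.5 tsp × 23/2 ≈ 17 tsp
shredded cheddar: 4 oz × 23/2 = 46 oz
coconut milk: 3.5 cup × 23/2 × 240 g/cup = 9660 g

diced celery: 3019 g; soy sauce: 26 oz; basmati rice: 17 tsp; shredded cheddar: 46 oz; coconut milk: 9660 g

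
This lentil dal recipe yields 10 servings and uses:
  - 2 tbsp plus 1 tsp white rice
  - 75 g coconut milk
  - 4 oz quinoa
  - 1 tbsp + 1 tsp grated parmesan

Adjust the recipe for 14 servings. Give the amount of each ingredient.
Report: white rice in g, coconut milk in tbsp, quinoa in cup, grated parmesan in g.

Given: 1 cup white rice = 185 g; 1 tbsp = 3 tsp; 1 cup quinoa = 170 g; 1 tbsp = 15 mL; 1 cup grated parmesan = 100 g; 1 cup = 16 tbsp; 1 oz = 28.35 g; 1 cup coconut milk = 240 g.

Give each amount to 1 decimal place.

white rice: 37.8 g; coconut milk: 7.0 tbsp; quinoa: 0.9 cup; grated parmesan: 11.7 g

Scaling factor: 14/10 = 7/5 = 1.4.
white rice: (2 tbsp + 1 tsp = 7/3 tbsp) × 7/5 ÷ 16 tbsp/cup × 185 g/cup ≈ 37.8 g
coconut milk: 75 g × 7/5 ÷ 240 g/cup × 16 tbsp/cup = 7.0 tbsp
quinoa: 4 oz × 7/5 × 28.35 g/oz ÷ 170 g/cup ≈ 0.9 cup
grated parmesan: (1 tbsp + 1 tsp = 4/3 tbsp) × 7/5 ÷ 16 tbsp/cup × 100 g/cup ≈ 11.7 g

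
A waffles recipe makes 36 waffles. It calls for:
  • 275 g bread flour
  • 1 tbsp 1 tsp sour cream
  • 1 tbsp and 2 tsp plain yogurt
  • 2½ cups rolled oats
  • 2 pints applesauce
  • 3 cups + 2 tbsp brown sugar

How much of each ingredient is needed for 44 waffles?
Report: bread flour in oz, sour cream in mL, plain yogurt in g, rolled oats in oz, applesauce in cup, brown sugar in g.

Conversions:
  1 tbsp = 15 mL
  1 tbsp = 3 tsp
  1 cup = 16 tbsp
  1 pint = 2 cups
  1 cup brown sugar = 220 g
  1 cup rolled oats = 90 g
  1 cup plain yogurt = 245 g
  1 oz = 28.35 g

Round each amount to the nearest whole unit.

bread flour: 12 oz; sour cream: 24 mL; plain yogurt: 31 g; rolled oats: 10 oz; applesauce: 5 cup; brown sugar: 840 g

Scaling factor: 44/36 = 11/9.
bread flour: 275 g × 11/9 ÷ 28.35 g/oz ≈ 12 oz
sour cream: (1 tbsp + 1 tsp = 4/3 tbsp) × 11/9 × 15 mL/tbsp ≈ 24 mL
plain yogurt: (1 tbsp + 2 tsp = 5/3 tbsp) × 11/9 ÷ 16 tbsp/cup × 245 g/cup ≈ 31 g
rolled oats: 2.5 cup × 11/9 × 90 g/cup ÷ 28.35 g/oz ≈ 10 oz
applesauce: 2 pint × 11/9 × 2 cup/pint ≈ 5 cup
brown sugar: (3 cup + 2 tbsp = 3.125 cup) × 11/9 × 220 g/cup ≈ 840 g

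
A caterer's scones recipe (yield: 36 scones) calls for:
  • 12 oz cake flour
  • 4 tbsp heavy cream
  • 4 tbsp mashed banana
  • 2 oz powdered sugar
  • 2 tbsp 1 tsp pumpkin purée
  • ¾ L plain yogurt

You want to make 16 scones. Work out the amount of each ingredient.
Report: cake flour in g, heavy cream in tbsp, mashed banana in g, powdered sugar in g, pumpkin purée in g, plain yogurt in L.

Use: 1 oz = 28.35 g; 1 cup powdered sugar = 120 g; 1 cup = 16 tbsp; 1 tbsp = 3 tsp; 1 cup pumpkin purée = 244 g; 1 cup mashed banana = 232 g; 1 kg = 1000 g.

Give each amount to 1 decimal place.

Scaling factor: 16/36 = 4/9.
cake flour: 12 oz × 4/9 × 28.35 g/oz = 151.2 g
heavy cream: 4 tbsp × 4/9 ≈ 1.8 tbsp
mashed banana: 4 tbsp × 4/9 ÷ 16 tbsp/cup × 232 g/cup ≈ 25.8 g
powdered sugar: 2 oz × 4/9 × 28.35 g/oz = 25.2 g
pumpkin purée: (2 tbsp + 1 tsp = 7/3 tbsp) × 4/9 ÷ 16 tbsp/cup × 244 g/cup ≈ 15.8 g
plain yogurt: 0.75 L × 4/9 ≈ 0.3 L

cake flour: 151.2 g; heavy cream: 1.8 tbsp; mashed banana: 25.8 g; powdered sugar: 25.2 g; pumpkin purée: 15.8 g; plain yogurt: 0.3 L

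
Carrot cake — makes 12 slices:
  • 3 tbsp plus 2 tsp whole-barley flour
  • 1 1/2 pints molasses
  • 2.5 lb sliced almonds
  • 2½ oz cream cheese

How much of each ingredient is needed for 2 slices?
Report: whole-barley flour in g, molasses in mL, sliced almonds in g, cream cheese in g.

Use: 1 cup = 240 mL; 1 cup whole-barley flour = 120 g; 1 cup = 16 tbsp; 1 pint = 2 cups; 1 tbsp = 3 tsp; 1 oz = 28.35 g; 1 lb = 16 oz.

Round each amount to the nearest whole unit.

Scaling factor: 2/12 = 1/6.
whole-barley flour: (3 tbsp + 2 tsp = 11/3 tbsp) × 1/6 ÷ 16 tbsp/cup × 120 g/cup ≈ 5 g
molasses: 1.5 pint × 1/6 × 2 cup/pint × 240 mL/cup = 120 mL
sliced almonds: 2.5 lb × 1/6 × 16 oz/lb × 28.35 g/oz = 189 g
cream cheese: 2.5 oz × 1/6 × 28.35 g/oz ≈ 12 g

whole-barley flour: 5 g; molasses: 120 mL; sliced almonds: 189 g; cream cheese: 12 g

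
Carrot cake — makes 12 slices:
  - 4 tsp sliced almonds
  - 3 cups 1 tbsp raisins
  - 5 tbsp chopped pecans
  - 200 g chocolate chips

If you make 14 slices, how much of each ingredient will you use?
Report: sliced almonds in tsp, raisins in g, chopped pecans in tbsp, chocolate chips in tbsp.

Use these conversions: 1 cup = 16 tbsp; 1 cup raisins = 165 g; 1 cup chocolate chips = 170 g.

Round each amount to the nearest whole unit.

Scaling factor: 14/12 = 7/6.
sliced almonds: 4 tsp × 7/6 ≈ 5 tsp
raisins: (3 cup + 1 tbsp = 3.0625 cup) × 7/6 × 165 g/cup ≈ 590 g
chopped pecans: 5 tbsp × 7/6 ≈ 6 tbsp
chocolate chips: 200 g × 7/6 ÷ 170 g/cup × 16 tbsp/cup ≈ 22 tbsp

sliced almonds: 5 tsp; raisins: 590 g; chopped pecans: 6 tbsp; chocolate chips: 22 tbsp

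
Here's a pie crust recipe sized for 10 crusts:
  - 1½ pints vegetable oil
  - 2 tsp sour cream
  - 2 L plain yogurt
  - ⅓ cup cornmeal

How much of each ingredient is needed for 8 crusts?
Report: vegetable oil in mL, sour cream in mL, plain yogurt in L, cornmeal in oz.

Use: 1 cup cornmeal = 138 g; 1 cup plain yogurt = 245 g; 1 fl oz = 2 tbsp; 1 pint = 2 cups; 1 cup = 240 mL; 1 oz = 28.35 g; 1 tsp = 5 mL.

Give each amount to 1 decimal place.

vegetable oil: 576.0 mL; sour cream: 8.0 mL; plain yogurt: 1.6 L; cornmeal: 1.3 oz

Scaling factor: 8/10 = 4/5 = 0.8.
vegetable oil: 1.5 pint × 4/5 × 2 cup/pint × 240 mL/cup = 576.0 mL
sour cream: 2 tsp × 4/5 × 5 mL/tsp = 8.0 mL
plain yogurt: 2 L × 4/5 = 1.6 L
cornmeal: 1/3 cup × 4/5 × 138 g/cup ÷ 28.35 g/oz ≈ 1.3 oz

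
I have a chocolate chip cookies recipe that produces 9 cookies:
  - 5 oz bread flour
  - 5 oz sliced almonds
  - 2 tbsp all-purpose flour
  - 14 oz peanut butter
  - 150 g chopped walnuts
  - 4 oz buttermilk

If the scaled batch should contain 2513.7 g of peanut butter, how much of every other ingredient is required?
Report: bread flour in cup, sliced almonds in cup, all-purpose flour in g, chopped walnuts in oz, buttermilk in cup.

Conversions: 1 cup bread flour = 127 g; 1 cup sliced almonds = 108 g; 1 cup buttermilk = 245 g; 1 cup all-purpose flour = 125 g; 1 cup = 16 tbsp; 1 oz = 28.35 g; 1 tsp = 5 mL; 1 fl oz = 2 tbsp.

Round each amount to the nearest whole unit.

The original recipe has 396.9 g of peanut butter, so the scaling factor is 2513.7 ÷ 396.9 = 19/3.
bread flour: 5 oz × 19/3 × 28.35 g/oz ÷ 127 g/cup ≈ 7 cup
sliced almonds: 5 oz × 19/3 × 28.35 g/oz ÷ 108 g/cup ≈ 8 cup
all-purpose flour: 2 tbsp × 19/3 ÷ 16 tbsp/cup × 125 g/cup ≈ 99 g
chopped walnuts: 150 g × 19/3 ÷ 28.35 g/oz ≈ 34 oz
buttermilk: 4 oz × 19/3 × 28.35 g/oz ÷ 245 g/cup ≈ 3 cup

bread flour: 7 cup; sliced almonds: 8 cup; all-purpose flour: 99 g; chopped walnuts: 34 oz; buttermilk: 3 cup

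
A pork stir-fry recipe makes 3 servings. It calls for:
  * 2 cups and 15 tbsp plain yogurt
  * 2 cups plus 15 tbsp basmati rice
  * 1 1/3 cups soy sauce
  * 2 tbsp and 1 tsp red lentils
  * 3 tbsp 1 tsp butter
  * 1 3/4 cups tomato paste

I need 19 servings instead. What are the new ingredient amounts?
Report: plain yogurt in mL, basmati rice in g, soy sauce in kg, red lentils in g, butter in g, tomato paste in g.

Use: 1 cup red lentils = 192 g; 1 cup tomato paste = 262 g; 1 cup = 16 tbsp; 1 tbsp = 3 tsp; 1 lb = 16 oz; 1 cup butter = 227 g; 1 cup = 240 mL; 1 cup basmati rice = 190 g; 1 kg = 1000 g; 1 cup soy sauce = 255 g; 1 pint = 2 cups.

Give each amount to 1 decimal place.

Scaling factor: 19/3.
plain yogurt: (2 cup + 15 tbsp = 2.9375 cup) × 19/3 × 240 mL/cup = 4465.0 mL
basmati rice: (2 cup + 15 tbsp = 2.9375 cup) × 19/3 × 190 g/cup ≈ 3534.8 g
soy sauce: 4/3 cup × 19/3 × 255 g/cup ÷ 1000 g/kg ≈ 2.2 kg
red lentils: (2 tbsp + 1 tsp = 7/3 tbsp) × 19/3 ÷ 16 tbsp/cup × 192 g/cup ≈ 177.3 g
butter: (3 tbsp + 1 tsp = 10/3 tbsp) × 19/3 ÷ 16 tbsp/cup × 227 g/cup ≈ 299.5 g
tomato paste: 1.75 cup × 19/3 × 262 g/cup ≈ 2903.8 g

plain yogurt: 4465.0 mL; basmati rice: 3534.8 g; soy sauce: 2.2 kg; red lentils: 177.3 g; butter: 299.5 g; tomato paste: 2903.8 g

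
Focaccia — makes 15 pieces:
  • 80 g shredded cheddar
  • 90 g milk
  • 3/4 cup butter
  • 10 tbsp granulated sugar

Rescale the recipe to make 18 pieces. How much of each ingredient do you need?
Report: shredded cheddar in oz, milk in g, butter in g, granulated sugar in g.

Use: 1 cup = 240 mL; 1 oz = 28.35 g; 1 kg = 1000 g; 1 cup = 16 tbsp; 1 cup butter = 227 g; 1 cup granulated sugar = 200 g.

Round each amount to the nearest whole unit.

Scaling factor: 18/15 = 6/5 = 1.2.
shredded cheddar: 80 g × 6/5 ÷ 28.35 g/oz ≈ 3 oz
milk: 90 g × 6/5 = 108 g
butter: 0.75 cup × 6/5 × 227 g/cup ≈ 204 g
granulated sugar: 10 tbsp × 6/5 ÷ 16 tbsp/cup × 200 g/cup = 150 g

shredded cheddar: 3 oz; milk: 108 g; butter: 204 g; granulated sugar: 150 g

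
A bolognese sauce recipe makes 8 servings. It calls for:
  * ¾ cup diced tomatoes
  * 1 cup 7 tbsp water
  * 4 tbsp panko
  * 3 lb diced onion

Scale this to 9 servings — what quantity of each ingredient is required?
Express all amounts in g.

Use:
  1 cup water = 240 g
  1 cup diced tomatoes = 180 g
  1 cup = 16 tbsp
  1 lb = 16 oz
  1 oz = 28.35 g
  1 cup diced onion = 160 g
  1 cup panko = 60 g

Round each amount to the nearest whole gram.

Scaling factor: 9/8 = 1.125.
diced tomatoes: 0.75 cup × 9/8 × 180 g/cup ≈ 152 g
water: (1 cup + 7 tbsp = 1.4375 cup) × 9/8 × 240 g/cup ≈ 388 g
panko: 4 tbsp × 9/8 ÷ 16 tbsp/cup × 60 g/cup ≈ 17 g
diced onion: 3 lb × 9/8 × 16 oz/lb × 28.35 g/oz ≈ 1531 g

diced tomatoes: 152 g; water: 388 g; panko: 17 g; diced onion: 1531 g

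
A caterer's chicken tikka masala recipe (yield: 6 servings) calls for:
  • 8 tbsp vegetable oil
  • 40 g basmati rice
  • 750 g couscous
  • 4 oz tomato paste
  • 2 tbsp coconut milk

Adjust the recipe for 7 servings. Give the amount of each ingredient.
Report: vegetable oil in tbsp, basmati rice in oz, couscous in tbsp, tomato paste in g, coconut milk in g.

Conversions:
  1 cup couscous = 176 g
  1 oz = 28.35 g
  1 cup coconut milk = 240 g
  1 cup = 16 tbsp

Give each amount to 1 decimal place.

Scaling factor: 7/6.
vegetable oil: 8 tbsp × 7/6 ≈ 9.3 tbsp
basmati rice: 40 g × 7/6 ÷ 28.35 g/oz ≈ 1.6 oz
couscous: 750 g × 7/6 ÷ 176 g/cup × 16 tbsp/cup ≈ 79.5 tbsp
tomato paste: 4 oz × 7/6 × 28.35 g/oz = 132.3 g
coconut milk: 2 tbsp × 7/6 ÷ 16 tbsp/cup × 240 g/cup = 35.0 g

vegetable oil: 9.3 tbsp; basmati rice: 1.6 oz; couscous: 79.5 tbsp; tomato paste: 132.3 g; coconut milk: 35.0 g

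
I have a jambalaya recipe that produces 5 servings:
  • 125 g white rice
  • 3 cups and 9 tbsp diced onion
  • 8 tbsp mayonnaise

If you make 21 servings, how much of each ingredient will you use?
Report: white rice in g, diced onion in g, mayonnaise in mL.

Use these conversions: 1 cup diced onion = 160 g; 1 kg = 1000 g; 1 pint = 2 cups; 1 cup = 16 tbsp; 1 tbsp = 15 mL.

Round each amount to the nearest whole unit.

Scaling factor: 21/5 = 4.2.
white rice: 125 g × 21/5 = 525 g
diced onion: (3 cup + 9 tbsp = 3.5625 cup) × 21/5 × 160 g/cup = 2394 g
mayonnaise: 8 tbsp × 21/5 × 15 mL/tbsp = 504 mL

white rice: 525 g; diced onion: 2394 g; mayonnaise: 504 mL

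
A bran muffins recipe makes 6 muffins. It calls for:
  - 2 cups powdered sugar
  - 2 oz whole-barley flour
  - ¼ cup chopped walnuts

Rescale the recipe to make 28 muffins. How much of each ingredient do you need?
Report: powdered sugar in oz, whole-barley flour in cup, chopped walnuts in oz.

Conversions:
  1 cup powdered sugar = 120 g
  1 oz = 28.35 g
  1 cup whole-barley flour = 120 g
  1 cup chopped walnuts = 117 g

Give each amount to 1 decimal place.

powdered sugar: 39.5 oz; whole-barley flour: 2.2 cup; chopped walnuts: 4.8 oz

Scaling factor: 28/6 = 14/3.
powdered sugar: 2 cup × 14/3 × 120 g/cup ÷ 28.35 g/oz ≈ 39.5 oz
whole-barley flour: 2 oz × 14/3 × 28.35 g/oz ÷ 120 g/cup ≈ 2.2 cup
chopped walnuts: 0.25 cup × 14/3 × 117 g/cup ÷ 28.35 g/oz ≈ 4.8 oz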